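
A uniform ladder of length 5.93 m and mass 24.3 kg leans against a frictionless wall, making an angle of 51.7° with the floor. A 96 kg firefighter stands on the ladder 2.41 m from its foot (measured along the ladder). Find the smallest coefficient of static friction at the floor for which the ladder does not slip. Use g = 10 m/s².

Taking torques about the foot of the ladder:
Ladder weight 24.3×10 = 243 N acts at 2.965 m along the ladder; its horizontal arm is 2.965·cos51.7° = 1.838 m → τ = 446.6 N·m clockwise.
Firefighter: 96×10 = 960 N at 2.41 m → arm 1.494 m → τ = 1434 N·m clockwise.
Wall normal N acts horizontally at the top; its moment arm is the height L sinθ = 5.93·sin51.7° = 4.654 m, counterclockwise.
Balancing moments: N × 4.654 = 1881, giving N = 404.2 N.
ΣFx = 0 ⇒ f = N_wall = 404.2 N. ΣFy = 0 ⇒ N_floor = 1203 N.
μ_min = f / N_floor = 404.2 / 1203 = 0.336.

μ_min ≈ 0.336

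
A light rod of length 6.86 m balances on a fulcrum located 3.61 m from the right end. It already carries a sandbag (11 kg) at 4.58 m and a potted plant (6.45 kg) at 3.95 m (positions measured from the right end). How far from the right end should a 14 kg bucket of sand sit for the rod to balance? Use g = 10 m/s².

Take moments about the fulcrum (at 3.61 m from the right end).
Sandbag: 11 × 10 = 110 N down at 4.58 m → arm 0.97 m, τ = 110 × 0.97 = 106.7 N·m counterclockwise.
Potted plant: 6.45 × 10 = 64.5 N down at 3.95 m → arm 0.34 m, τ = 64.5 × 0.34 = 21.93 N·m counterclockwise.
Net moment of existing loads = 128.6 N·m counterclockwise.
The bucket of sand weighs 14 × 10 = 140 N and must supply an equal clockwise moment, so its lever arm about the fulcrum is 128.6 / 140 = 0.919 m.
That puts it at 3.61 − 0.919 = 2.69 m from the right end.

x ≈ 2.69 m from the right end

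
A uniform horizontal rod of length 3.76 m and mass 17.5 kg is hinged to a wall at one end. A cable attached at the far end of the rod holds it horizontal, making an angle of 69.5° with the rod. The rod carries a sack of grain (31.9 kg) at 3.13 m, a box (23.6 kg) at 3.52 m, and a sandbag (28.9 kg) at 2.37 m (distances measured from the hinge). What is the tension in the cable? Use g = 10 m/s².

T ≈ 807 N

Choose the hinge as the axis so the unknown hinge reaction has zero arm there.
Beam weight: 17.5 × 10 = 175 N down at 1.88 m → arm 1.88 m, τ = 175 × 1.88 = 329 N·m clockwise.
Sack of grain: 31.9 × 10 = 319 N down at 3.13 m → arm 3.13 m, τ = 319 × 3.13 = 998.5 N·m clockwise.
Box: 23.6 × 10 = 236 N down at 3.52 m → arm 3.52 m, τ = 236 × 3.52 = 830.7 N·m clockwise.
Sandbag: 28.9 × 10 = 289 N down at 2.37 m → arm 2.37 m, τ = 289 × 2.37 = 684.9 N·m clockwise.
Total clockwise load moment = 2843 N·m.
The cable tension T acts at 3.76 m; only its component perpendicular to the rod, T sinθ, produces torque. sin 69.5° = 0.9367.
For rotational equilibrium, T × 3.76 × 0.9367 = 2843, so T = 2843 / 3.522 = 807 N.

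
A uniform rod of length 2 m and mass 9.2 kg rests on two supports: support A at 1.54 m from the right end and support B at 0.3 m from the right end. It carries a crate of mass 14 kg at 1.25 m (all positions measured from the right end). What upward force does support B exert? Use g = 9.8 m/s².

About support A:
Beam weight: 9.2 × 9.8 = 90.16 N down at 1 m → arm 0.54 m, τ = 90.16 × 0.54 = 48.69 N·m clockwise.
Crate: 14 × 9.8 = 137.2 N down at 1.25 m → arm 0.29 m, τ = 137.2 × 0.29 = 39.79 N·m clockwise.
Net load moment about support A = 88.48 N·m clockwise.
Reaction R at support B is upward at 0.3 m, arm 1.24 m → moment R × 1.24 counterclockwise.
Setting net torque to zero: R × 1.24 = 88.48 → R = 71.4 N.

R_B ≈ 71.4 N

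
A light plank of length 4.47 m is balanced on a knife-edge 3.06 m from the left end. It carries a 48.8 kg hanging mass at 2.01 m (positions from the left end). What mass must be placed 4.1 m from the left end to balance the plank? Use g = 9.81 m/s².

About the knife-edge (at 3.06 m from the left end):
Hanging mass: 48.8 × 9.81 = 478.7 N down at 2.01 m → arm 1.05 m, τ = 478.7 × 1.05 = 502.6 N·m counterclockwise.
Net moment of known loads = 502.6 N·m counterclockwise.
An unknown mass m at 4.1 m has arm 1.04 m; its moment is m·g·1.04 clockwise.
For rotational equilibrium, m × 9.81 × 1.04 = 502.6, so m = 502.6 / (9.81 × 1.04) = 49.3 kg.

m ≈ 49.3 kg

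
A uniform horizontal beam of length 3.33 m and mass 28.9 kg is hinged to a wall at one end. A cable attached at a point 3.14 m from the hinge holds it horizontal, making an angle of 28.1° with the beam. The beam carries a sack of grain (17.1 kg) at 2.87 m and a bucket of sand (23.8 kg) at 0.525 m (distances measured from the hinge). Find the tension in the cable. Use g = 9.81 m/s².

T ≈ 728 N

Take moments about the hinge.
Beam weight: 28.9 × 9.81 = 283.5 N down at 1.665 m → arm 1.665 m, τ = 283.5 × 1.665 = 472 N·m clockwise.
Sack of grain: 17.1 × 9.81 = 167.8 N down at 2.87 m → arm 2.87 m, τ = 167.8 × 2.87 = 481.6 N·m clockwise.
Bucket of sand: 23.8 × 9.81 = 233.5 N down at 0.525 m → arm 0.525 m, τ = 233.5 × 0.525 = 122.6 N·m clockwise.
Total clockwise load moment = 1076 N·m.
The cable tension T acts at 3.14 m; only its component perpendicular to the beam, T sinθ, produces torque. sin 28.1° = 0.471.
Setting net torque to zero: T × 3.14 × 0.471 = 1076 → T = 1076 / 1.479 = 728 N.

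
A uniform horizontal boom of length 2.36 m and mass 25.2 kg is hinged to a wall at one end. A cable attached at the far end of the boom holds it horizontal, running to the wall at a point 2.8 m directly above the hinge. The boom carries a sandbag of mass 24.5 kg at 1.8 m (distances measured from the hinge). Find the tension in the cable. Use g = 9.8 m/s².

T ≈ 401 N

Sum moments about the hinge (the unknown hinge reaction has zero arm there).
Beam weight: 25.2 × 9.8 = 247 N down at 1.18 m → arm 1.18 m, τ = 247 × 1.18 = 291.5 N·m clockwise.
Sandbag: 24.5 × 9.8 = 240.1 N down at 1.8 m → arm 1.8 m, τ = 240.1 × 1.8 = 432.2 N·m clockwise.
Total clockwise load moment = 723.7 N·m.
The cable tension T acts at 2.36 m; only its component perpendicular to the boom, T sinθ, produces torque. sinθ = h/√(h²+d²) = 2.8/√(2.8²+2.36²) = 0.7646.
Balancing moments: T × 2.36 × 0.7646 = 723.7, giving T = 723.7 / 1.804 = 401 N.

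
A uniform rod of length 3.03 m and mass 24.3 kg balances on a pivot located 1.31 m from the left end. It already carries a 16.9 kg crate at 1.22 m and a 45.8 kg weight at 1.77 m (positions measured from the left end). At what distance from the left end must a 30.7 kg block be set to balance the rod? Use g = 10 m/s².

x ≈ 0.511 m from the left end

Choose the pivot (at 1.31 m from the left end) as the axis so the support reaction has zero arm there.
Beam weight: 24.3 × 10 = 243 N down at 1.515 m → arm 0.205 m, τ = 243 × 0.205 = 49.81 N·m clockwise.
Crate: 16.9 × 10 = 169 N down at 1.22 m → arm 0.09 m, τ = 169 × 0.09 = 15.21 N·m counterclockwise.
Weight: 45.8 × 10 = 458 N down at 1.77 m → arm 0.46 m, τ = 458 × 0.46 = 210.7 N·m clockwise.
Net moment of existing loads = 245.3 N·m clockwise.
The block weighs 30.7 × 10 = 307 N and must supply an equal counterclockwise moment, so its lever arm about the pivot is 245.3 / 307 = 0.799 m.
That puts it at 1.31 − 0.799 = 0.511 m from the left end.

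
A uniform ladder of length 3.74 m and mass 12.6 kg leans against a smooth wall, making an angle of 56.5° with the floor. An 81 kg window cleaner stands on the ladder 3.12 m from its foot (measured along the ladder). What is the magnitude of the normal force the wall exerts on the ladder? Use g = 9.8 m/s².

N_wall ≈ 479 N

Choose the foot of the ladder as the axis so the floor normal and friction both act there and drop out.
Ladder weight 12.6×9.8 = 123.5 N acts at 1.87 m along the ladder; its horizontal arm is 1.87·cos56.5° = 1.032 m → τ = 127.5 N·m clockwise.
Window cleaner: 81×9.8 = 793.8 N at 3.12 m → arm 1.722 m → τ = 1367 N·m clockwise.
Wall normal N acts horizontally at the top; its moment arm is the height L sinθ = 3.74·sin56.5° = 3.119 m, counterclockwise.
For rotational equilibrium, N × 3.119 = 1494, so N = 479 N.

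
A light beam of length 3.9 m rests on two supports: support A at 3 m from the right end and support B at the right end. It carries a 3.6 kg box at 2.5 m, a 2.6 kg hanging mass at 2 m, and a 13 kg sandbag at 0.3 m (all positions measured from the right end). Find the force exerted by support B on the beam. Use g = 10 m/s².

R_B ≈ 132 N

Take moments about support A.
Box: 3.6 × 10 = 36 N down at 2.5 m → arm 0.5 m, τ = 36 × 0.5 = 18 N·m clockwise.
Hanging mass: 2.6 × 10 = 26 N down at 2 m → arm 1 m, τ = 26 × 1 = 26 N·m clockwise.
Sandbag: 13 × 10 = 130 N down at 0.3 m → arm 2.7 m, τ = 130 × 2.7 = 351 N·m clockwise.
Net load moment about support A = 395 N·m clockwise.
Reaction R at support B is upward at 0 m, arm 3 m → moment R × 3 counterclockwise.
Setting net torque to zero: R × 3 = 395 → R = 132 N.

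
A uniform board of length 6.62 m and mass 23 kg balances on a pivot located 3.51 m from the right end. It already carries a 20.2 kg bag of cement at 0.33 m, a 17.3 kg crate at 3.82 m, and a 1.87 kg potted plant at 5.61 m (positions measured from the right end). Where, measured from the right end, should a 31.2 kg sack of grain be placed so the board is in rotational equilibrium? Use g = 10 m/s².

About the pivot (at 3.51 m from the right end):
Beam weight: 23 × 10 = 230 N down at 3.31 m → arm 0.2 m, τ = 230 × 0.2 = 46 N·m clockwise.
Bag of cement: 20.2 × 10 = 202 N down at 0.33 m → arm 3.18 m, τ = 202 × 3.18 = 642.4 N·m clockwise.
Crate: 17.3 × 10 = 173 N down at 3.82 m → arm 0.31 m, τ = 173 × 0.31 = 53.63 N·m counterclockwise.
Potted plant: 1.87 × 10 = 18.7 N down at 5.61 m → arm 2.1 m, τ = 18.7 × 2.1 = 39.27 N·m counterclockwise.
Net moment of existing loads = 595.5 N·m clockwise.
The sack of grain weighs 31.2 × 10 = 312 N and must supply an equal counterclockwise moment, so its lever arm about the pivot is 595.5 / 312 = 1.91 m.
That puts it at 3.51 + 1.91 = 5.42 m from the right end.

x ≈ 5.42 m from the right end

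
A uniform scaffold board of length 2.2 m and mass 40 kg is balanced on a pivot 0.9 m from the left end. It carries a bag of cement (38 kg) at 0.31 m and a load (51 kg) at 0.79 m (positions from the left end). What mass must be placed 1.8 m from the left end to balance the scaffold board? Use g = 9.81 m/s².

m ≈ 22.3 kg

Sum moments about the pivot (at 0.9 m from the left end) (the support reaction has zero arm there).
Beam weight: 40 × 9.81 = 392.4 N down at 1.1 m → arm 0.2 m, τ = 392.4 × 0.2 = 78.48 N·m clockwise.
Bag of cement: 38 × 9.81 = 372.8 N down at 0.31 m → arm 0.59 m, τ = 372.8 × 0.59 = 220 N·m counterclockwise.
Load: 51 × 9.81 = 500.3 N down at 0.79 m → arm 0.11 m, τ = 500.3 × 0.11 = 55.03 N·m counterclockwise.
Net moment of known loads = 196.5 N·m counterclockwise.
An unknown mass m at 1.8 m has arm 0.9 m; its moment is m·g·0.9 clockwise.
For rotational equilibrium, m × 9.81 × 0.9 = 196.5, so m = 196.5 / (9.81 × 0.9) = 22.3 kg.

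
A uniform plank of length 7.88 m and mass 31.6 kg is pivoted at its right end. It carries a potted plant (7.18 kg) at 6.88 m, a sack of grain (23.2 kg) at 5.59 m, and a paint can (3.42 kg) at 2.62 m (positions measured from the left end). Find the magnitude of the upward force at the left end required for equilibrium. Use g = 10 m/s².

F ≈ 257 N

Sum moments about the right end (the unknown pivot reaction has zero arm there).
Beam weight: 31.6 × 10 = 316 N down at 3.94 m → arm 3.94 m, τ = 316 × 3.94 = 1245 N·m counterclockwise.
Potted plant: 7.18 × 10 = 71.8 N down at 6.88 m → arm 1 m, τ = 71.8 × 1 = 71.8 N·m counterclockwise.
Sack of grain: 23.2 × 10 = 232 N down at 5.59 m → arm 2.29 m, τ = 232 × 2.29 = 531.3 N·m counterclockwise.
Paint can: 3.42 × 10 = 34.2 N down at 2.62 m → arm 5.26 m, τ = 34.2 × 5.26 = 179.9 N·m counterclockwise.
Net moment of the loads = 2028 N·m counterclockwise.
The upward force F acts at the left end, arm 7.88 m, giving F × 7.88 clockwise.
Στ = 0 ⇒ F × 7.88 = 2028 ⇒ F = 2028 / 7.88 = 257 N.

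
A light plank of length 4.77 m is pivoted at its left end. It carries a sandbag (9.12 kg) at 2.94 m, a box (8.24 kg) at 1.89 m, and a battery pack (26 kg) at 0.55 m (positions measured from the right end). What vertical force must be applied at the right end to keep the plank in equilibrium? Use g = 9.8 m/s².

F ≈ 308 N

About the left end:
Sandbag: 9.12 × 9.8 = 89.38 N down at 2.94 m → arm 1.83 m, τ = 89.38 × 1.83 = 163.6 N·m clockwise.
Box: 8.24 × 9.8 = 80.75 N down at 1.89 m → arm 2.88 m, τ = 80.75 × 2.88 = 232.6 N·m clockwise.
Battery pack: 26 × 9.8 = 254.8 N down at 0.55 m → arm 4.22 m, τ = 254.8 × 4.22 = 1075 N·m clockwise.
Net moment of the loads = 1471 N·m clockwise.
The upward force F acts at the right end, arm 4.77 m, giving F × 4.77 counterclockwise.
Balancing moments: F × 4.77 = 1471, giving F = 1471 / 4.77 = 308 N.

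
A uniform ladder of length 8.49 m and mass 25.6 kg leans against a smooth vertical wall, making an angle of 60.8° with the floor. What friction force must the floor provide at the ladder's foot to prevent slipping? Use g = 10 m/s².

f ≈ 71.5 N

Take moments about the foot of the ladder.
Ladder weight 25.6×10 = 256 N acts at 4.245 m along the ladder; its horizontal arm is 4.245·cos60.8° = 2.071 m → τ = 530.2 N·m clockwise.
Wall normal N acts horizontally at the top; its moment arm is the height L sinθ = 8.49·sin60.8° = 7.411 m, counterclockwise.
Balancing moments: N × 7.411 = 530.2, giving N = 71.5 N.
ΣFx = 0: friction at the foot balances the wall's push, so f = N_wall = 71.5 N.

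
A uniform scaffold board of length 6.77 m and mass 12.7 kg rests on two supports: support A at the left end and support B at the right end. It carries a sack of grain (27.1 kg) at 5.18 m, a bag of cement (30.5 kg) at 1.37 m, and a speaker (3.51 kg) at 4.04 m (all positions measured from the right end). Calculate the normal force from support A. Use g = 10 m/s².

Take moments about support B.
Beam weight: 12.7 × 10 = 127 N down at 3.385 m → arm 3.385 m, τ = 127 × 3.385 = 429.9 N·m counterclockwise.
Sack of grain: 27.1 × 10 = 271 N down at 5.18 m → arm 5.18 m, τ = 271 × 5.18 = 1404 N·m counterclockwise.
Bag of cement: 30.5 × 10 = 305 N down at 1.37 m → arm 1.37 m, τ = 305 × 1.37 = 417.9 N·m counterclockwise.
Speaker: 3.51 × 10 = 35.1 N down at 4.04 m → arm 4.04 m, τ = 35.1 × 4.04 = 141.8 N·m counterclockwise.
Net load moment about support B = 2394 N·m counterclockwise.
Reaction R at support A is upward at 6.77 m, arm 6.77 m → moment R × 6.77 clockwise.
Setting net torque to zero: R × 6.77 = 2394 → R = 354 N.

R_A ≈ 354 N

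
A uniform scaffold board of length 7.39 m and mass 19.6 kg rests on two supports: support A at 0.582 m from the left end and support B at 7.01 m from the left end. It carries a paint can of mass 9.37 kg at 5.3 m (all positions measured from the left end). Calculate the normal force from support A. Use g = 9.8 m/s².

Sum moments about support B (its reaction then has zero moment arm).
Beam weight: 19.6 × 9.8 = 192.1 N down at 3.695 m → arm 3.315 m, τ = 192.1 × 3.315 = 636.8 N·m counterclockwise.
Paint can: 9.37 × 9.8 = 91.83 N down at 5.3 m → arm 1.71 m, τ = 91.83 × 1.71 = 157 N·m counterclockwise.
Net load moment about support B = 793.8 N·m counterclockwise.
Reaction R at support A is upward at 0.582 m, arm 6.428 m → moment R × 6.428 clockwise.
For rotational equilibrium, R × 6.428 = 793.8, so R = 123 N.

R_A ≈ 123 N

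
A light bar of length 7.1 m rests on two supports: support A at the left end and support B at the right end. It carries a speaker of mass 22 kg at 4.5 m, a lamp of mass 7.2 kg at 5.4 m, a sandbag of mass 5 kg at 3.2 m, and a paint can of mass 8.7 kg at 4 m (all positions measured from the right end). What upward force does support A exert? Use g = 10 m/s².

R_A ≈ 266 N

Sum moments about support B (its reaction then has zero moment arm).
Speaker: 22 × 10 = 220 N down at 4.5 m → arm 4.5 m, τ = 220 × 4.5 = 990 N·m counterclockwise.
Lamp: 7.2 × 10 = 72 N down at 5.4 m → arm 5.4 m, τ = 72 × 5.4 = 388.8 N·m counterclockwise.
Sandbag: 5 × 10 = 50 N down at 3.2 m → arm 3.2 m, τ = 50 × 3.2 = 160 N·m counterclockwise.
Paint can: 8.7 × 10 = 87 N down at 4 m → arm 4 m, τ = 87 × 4 = 348 N·m counterclockwise.
Net load moment about support B = 1887 N·m counterclockwise.
Reaction R at support A is upward at 7.1 m, arm 7.1 m → moment R × 7.1 clockwise.
Setting net torque to zero: R × 7.1 = 1887 → R = 266 N.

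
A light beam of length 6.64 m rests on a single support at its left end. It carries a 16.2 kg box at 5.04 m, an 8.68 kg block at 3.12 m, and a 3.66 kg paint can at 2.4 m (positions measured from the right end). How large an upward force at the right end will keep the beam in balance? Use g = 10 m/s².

F ≈ 108 N

Take moments about the left end.
Box: 16.2 × 10 = 162 N down at 5.04 m → arm 1.6 m, τ = 162 × 1.6 = 259.2 N·m clockwise.
Block: 8.68 × 10 = 86.8 N down at 3.12 m → arm 3.52 m, τ = 86.8 × 3.52 = 305.5 N·m clockwise.
Paint can: 3.66 × 10 = 36.6 N down at 2.4 m → arm 4.24 m, τ = 36.6 × 4.24 = 155.2 N·m clockwise.
Net moment of the loads = 719.9 N·m clockwise.
The upward force F acts at the right end, arm 6.64 m, giving F × 6.64 counterclockwise.
Setting net torque to zero: F × 6.64 = 719.9 → F = 719.9 / 6.64 = 108 N.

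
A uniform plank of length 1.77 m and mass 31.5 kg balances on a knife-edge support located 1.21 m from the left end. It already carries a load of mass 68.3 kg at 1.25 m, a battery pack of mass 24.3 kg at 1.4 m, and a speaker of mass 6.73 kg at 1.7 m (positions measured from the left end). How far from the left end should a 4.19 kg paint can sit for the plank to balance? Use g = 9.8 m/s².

x ≈ 1.11 m from the left end

Taking torques about the knife-edge support (at 1.21 m from the left end):
Beam weight: 31.5 × 9.8 = 308.7 N down at 0.885 m → arm 0.325 m, τ = 308.7 × 0.325 = 100.3 N·m counterclockwise.
Load: 68.3 × 9.8 = 669.3 N down at 1.25 m → arm 0.04 m, τ = 669.3 × 0.04 = 26.77 N·m clockwise.
Battery pack: 24.3 × 9.8 = 238.1 N down at 1.4 m → arm 0.19 m, τ = 238.1 × 0.19 = 45.24 N·m clockwise.
Speaker: 6.73 × 9.8 = 65.95 N down at 1.7 m → arm 0.49 m, τ = 65.95 × 0.49 = 32.32 N·m clockwise.
Net moment of existing loads = 4.03 N·m clockwise.
The paint can weighs 4.19 × 9.8 = 41.06 N and must supply an equal counterclockwise moment, so its lever arm about the knife-edge support is 4.03 / 41.06 = 0.0981 m.
That puts it at 1.21 − 0.0981 = 1.11 m from the left end.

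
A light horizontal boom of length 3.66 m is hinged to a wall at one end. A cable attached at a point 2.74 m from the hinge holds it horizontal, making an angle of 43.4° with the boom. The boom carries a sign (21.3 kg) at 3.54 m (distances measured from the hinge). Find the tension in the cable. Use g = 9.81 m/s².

T ≈ 393 N

Take moments about the hinge.
Sign: 21.3 × 9.81 = 209 N down at 3.54 m → arm 3.54 m, τ = 209 × 3.54 = 739.9 N·m clockwise.
Total clockwise load moment = 739.9 N·m.
The cable tension T acts at 2.74 m; only its component perpendicular to the boom, T sinθ, produces torque. sin 43.4° = 0.6871.
Στ = 0 ⇒ T × 2.74 × 0.6871 = 739.9 ⇒ T = 739.9 / 1.883 = 393 N.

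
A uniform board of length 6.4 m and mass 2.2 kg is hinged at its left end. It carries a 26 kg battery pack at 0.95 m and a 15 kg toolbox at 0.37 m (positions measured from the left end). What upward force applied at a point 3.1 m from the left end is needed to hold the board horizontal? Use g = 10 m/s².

Sum moments about the left end (the unknown pivot reaction has zero arm there).
Beam weight: 2.2 × 10 = 22 N down at 3.2 m → arm 3.2 m, τ = 22 × 3.2 = 70.4 N·m clockwise.
Battery pack: 26 × 10 = 260 N down at 0.95 m → arm 0.95 m, τ = 260 × 0.95 = 247 N·m clockwise.
Toolbox: 15 × 10 = 150 N down at 0.37 m → arm 0.37 m, τ = 150 × 0.37 = 55.5 N·m clockwise.
Net moment of the loads = 372.9 N·m clockwise.
The upward force F acts at a point 3.1 m from the left end, arm 3.1 m, giving F × 3.1 counterclockwise.
Balancing moments: F × 3.1 = 372.9, giving F = 372.9 / 3.1 = 120 N.

F ≈ 120 N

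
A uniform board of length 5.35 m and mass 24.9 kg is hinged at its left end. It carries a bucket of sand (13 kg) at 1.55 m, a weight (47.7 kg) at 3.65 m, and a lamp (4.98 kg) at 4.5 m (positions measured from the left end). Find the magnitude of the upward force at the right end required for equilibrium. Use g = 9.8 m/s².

Sum moments about the left end (the unknown pivot reaction has zero arm there).
Beam weight: 24.9 × 9.8 = 244 N down at 2.675 m → arm 2.675 m, τ = 244 × 2.675 = 652.7 N·m clockwise.
Bucket of sand: 13 × 9.8 = 127.4 N down at 1.55 m → arm 1.55 m, τ = 127.4 × 1.55 = 197.5 N·m clockwise.
Weight: 47.7 × 9.8 = 467.5 N down at 3.65 m → arm 3.65 m, τ = 467.5 × 3.65 = 1706 N·m clockwise.
Lamp: 4.98 × 9.8 = 48.8 N down at 4.5 m → arm 4.5 m, τ = 48.8 × 4.5 = 219.6 N·m clockwise.
Net moment of the loads = 2776 N·m clockwise.
The upward force F acts at the right end, arm 5.35 m, giving F × 5.35 counterclockwise.
Setting net torque to zero: F × 5.35 = 2776 → F = 2776 / 5.35 = 519 N.

F ≈ 519 N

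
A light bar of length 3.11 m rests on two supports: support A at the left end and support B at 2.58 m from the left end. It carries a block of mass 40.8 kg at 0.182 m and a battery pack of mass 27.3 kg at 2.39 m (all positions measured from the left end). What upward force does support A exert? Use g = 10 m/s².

R_A ≈ 399 N

Choose support B as the axis so its reaction then has zero moment arm.
Block: 40.8 × 10 = 408 N down at 0.182 m → arm 2.398 m, τ = 408 × 2.398 = 978.4 N·m counterclockwise.
Battery pack: 27.3 × 10 = 273 N down at 2.39 m → arm 0.19 m, τ = 273 × 0.19 = 51.87 N·m counterclockwise.
Net load moment about support B = 1030 N·m counterclockwise.
Reaction R at support A is upward at 0 m, arm 2.58 m → moment R × 2.58 clockwise.
Balancing moments: R × 2.58 = 1030, giving R = 399 N.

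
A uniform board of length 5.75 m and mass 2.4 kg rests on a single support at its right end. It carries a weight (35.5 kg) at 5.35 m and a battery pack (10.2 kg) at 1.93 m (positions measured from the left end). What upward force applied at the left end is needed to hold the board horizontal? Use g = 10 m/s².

F ≈ 104 N

Sum moments about the right end (the unknown pivot reaction has zero arm there).
Beam weight: 2.4 × 10 = 24 N down at 2.875 m → arm 2.875 m, τ = 24 × 2.875 = 69 N·m counterclockwise.
Weight: 35.5 × 10 = 355 N down at 5.35 m → arm 0.4 m, τ = 355 × 0.4 = 142 N·m counterclockwise.
Battery pack: 10.2 × 10 = 102 N down at 1.93 m → arm 3.82 m, τ = 102 × 3.82 = 389.6 N·m counterclockwise.
Net moment of the loads = 600.6 N·m counterclockwise.
The upward force F acts at the left end, arm 5.75 m, giving F × 5.75 clockwise.
Στ = 0 ⇒ F × 5.75 = 600.6 ⇒ F = 600.6 / 5.75 = 104 N.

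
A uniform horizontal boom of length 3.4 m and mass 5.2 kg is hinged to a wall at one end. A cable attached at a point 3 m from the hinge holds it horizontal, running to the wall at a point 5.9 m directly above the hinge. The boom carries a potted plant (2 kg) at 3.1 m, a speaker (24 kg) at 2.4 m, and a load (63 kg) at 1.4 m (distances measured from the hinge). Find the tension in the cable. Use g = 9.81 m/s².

T ≈ 590 N

Choose the hinge as the axis so the unknown hinge reaction has zero arm there.
Beam weight: 5.2 × 9.81 = 51.01 N down at 1.7 m → arm 1.7 m, τ = 51.01 × 1.7 = 86.72 N·m clockwise.
Potted plant: 2 × 9.81 = 19.62 N down at 3.1 m → arm 3.1 m, τ = 19.62 × 3.1 = 60.82 N·m clockwise.
Speaker: 24 × 9.81 = 235.4 N down at 2.4 m → arm 2.4 m, τ = 235.4 × 2.4 = 565 N·m clockwise.
Load: 63 × 9.81 = 618 N down at 1.4 m → arm 1.4 m, τ = 618 × 1.4 = 865.2 N·m clockwise.
Total clockwise load moment = 1578 N·m.
The cable tension T acts at 3 m; only its component perpendicular to the boom, T sinθ, produces torque. sinθ = h/√(h²+d²) = 5.9/√(5.9²+3²) = 0.8914.
Στ = 0 ⇒ T × 3 × 0.8914 = 1578 ⇒ T = 1578 / 2.674 = 590 N.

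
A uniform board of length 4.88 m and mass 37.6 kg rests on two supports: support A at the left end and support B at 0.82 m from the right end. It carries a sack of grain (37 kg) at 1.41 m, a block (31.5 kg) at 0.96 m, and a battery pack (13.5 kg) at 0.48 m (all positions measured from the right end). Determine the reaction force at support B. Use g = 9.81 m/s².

About support A:
Beam weight: 37.6 × 9.81 = 368.9 N down at 2.44 m → arm 2.44 m, τ = 368.9 × 2.44 = 900.1 N·m clockwise.
Sack of grain: 37 × 9.81 = 363 N down at 1.41 m → arm 3.47 m, τ = 363 × 3.47 = 1260 N·m clockwise.
Block: 31.5 × 9.81 = 309 N down at 0.96 m → arm 3.92 m, τ = 309 × 3.92 = 1211 N·m clockwise.
Battery pack: 13.5 × 9.81 = 132.4 N down at 0.48 m → arm 4.4 m, τ = 132.4 × 4.4 = 582.6 N·m clockwise.
Net load moment about support A = 3954 N·m clockwise.
Reaction R at support B is upward at 0.82 m, arm 4.06 m → moment R × 4.06 counterclockwise.
Balancing moments: R × 4.06 = 3954, giving R = 974 N.

R_B ≈ 974 N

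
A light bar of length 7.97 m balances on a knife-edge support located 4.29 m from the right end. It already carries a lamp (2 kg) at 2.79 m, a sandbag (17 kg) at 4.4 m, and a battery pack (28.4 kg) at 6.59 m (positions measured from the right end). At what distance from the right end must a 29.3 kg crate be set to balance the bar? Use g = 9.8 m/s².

x ≈ 2.1 m from the right end

About the knife-edge support (at 4.29 m from the right end):
Lamp: 2 × 9.8 = 19.6 N down at 2.79 m → arm 1.5 m, τ = 19.6 × 1.5 = 29.4 N·m clockwise.
Sandbag: 17 × 9.8 = 166.6 N down at 4.4 m → arm 0.11 m, τ = 166.6 × 0.11 = 18.33 N·m counterclockwise.
Battery pack: 28.4 × 9.8 = 278.3 N down at 6.59 m → arm 2.3 m, τ = 278.3 × 2.3 = 640.1 N·m counterclockwise.
Net moment of existing loads = 629 N·m counterclockwise.
The crate weighs 29.3 × 9.8 = 287.1 N and must supply an equal clockwise moment, so its lever arm about the knife-edge support is 629 / 287.1 = 2.19 m.
That puts it at 4.29 − 2.19 = 2.1 m from the right end.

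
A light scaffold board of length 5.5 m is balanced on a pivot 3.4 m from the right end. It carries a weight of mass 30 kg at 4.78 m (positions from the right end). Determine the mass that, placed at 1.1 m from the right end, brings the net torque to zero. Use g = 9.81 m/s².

Choose the pivot (at 3.4 m from the right end) as the axis so the support reaction has zero arm there.
Weight: 30 × 9.81 = 294.3 N down at 4.78 m → arm 1.38 m, τ = 294.3 × 1.38 = 406.1 N·m counterclockwise.
Net moment of known loads = 406.1 N·m counterclockwise.
An unknown mass m at 1.1 m has arm 2.3 m; its moment is m·g·2.3 clockwise.
Στ = 0 ⇒ m × 9.81 × 2.3 = 406.1 ⇒ m = 406.1 / (9.81 × 2.3) = 18 kg.

m ≈ 18 kg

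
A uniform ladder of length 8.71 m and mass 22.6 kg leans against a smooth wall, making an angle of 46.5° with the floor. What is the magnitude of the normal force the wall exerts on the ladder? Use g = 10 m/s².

N_wall ≈ 107 N

Take moments about the foot of the ladder.
Ladder weight 22.6×10 = 226 N acts at 4.355 m along the ladder; its horizontal arm is 4.355·cos46.5° = 2.998 m → τ = 677.5 N·m clockwise.
Wall normal N acts horizontally at the top; its moment arm is the height L sinθ = 8.71·sin46.5° = 6.318 m, counterclockwise.
For rotational equilibrium, N × 6.318 = 677.5, so N = 107 N.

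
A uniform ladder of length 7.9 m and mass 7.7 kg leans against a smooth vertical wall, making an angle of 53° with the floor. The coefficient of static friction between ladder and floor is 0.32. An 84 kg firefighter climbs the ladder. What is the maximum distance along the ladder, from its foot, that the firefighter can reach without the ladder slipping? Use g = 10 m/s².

d ≈ 3.3 m

Choose the foot of the ladder as the axis so the floor normal and friction both act there and drop out.
Ladder weight 7.7×10 = 77 N acts at 3.95 m along the ladder; its horizontal arm is 3.95·cos53° = 2.377 m → τ = 183 N·m clockwise.
Firefighter weight 84×10 = 840 N at distance d → arm d·cos53° → τ = 840·d·0.6018 clockwise.
Wall normal N at the top has arm L sinθ = 6.309 m counterclockwise, so Στ = 0 gives N·6.309 = 183 + 505.5·d.
ΣFy = 0 ⇒ N_floor = 917 N, so the maximum friction is μ_s·N_floor = 0.32×917 = 293.4 N. ΣFx = 0 ⇒ N_wall = f, so at the slipping point N = 293.4 N.
Substituting: 293.4×6.309 = 183 + 505.5·d ⇒ d = (1851 − 183) / 505.5 = 3.3 m.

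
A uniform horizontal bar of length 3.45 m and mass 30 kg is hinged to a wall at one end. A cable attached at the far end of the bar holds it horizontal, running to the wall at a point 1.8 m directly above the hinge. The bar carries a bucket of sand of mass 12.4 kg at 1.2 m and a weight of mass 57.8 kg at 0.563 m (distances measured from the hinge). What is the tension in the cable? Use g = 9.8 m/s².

T ≈ 609 N

About the hinge:
Beam weight: 30 × 9.8 = 294 N down at 1.725 m → arm 1.725 m, τ = 294 × 1.725 = 507.2 N·m clockwise.
Bucket of sand: 12.4 × 9.8 = 121.5 N down at 1.2 m → arm 1.2 m, τ = 121.5 × 1.2 = 145.8 N·m clockwise.
Weight: 57.8 × 9.8 = 566.4 N down at 0.563 m → arm 0.563 m, τ = 566.4 × 0.563 = 318.9 N·m clockwise.
Total clockwise load moment = 971.9 N·m.
The cable tension T acts at 3.45 m; only its component perpendicular to the bar, T sinθ, produces torque. sinθ = h/√(h²+d²) = 1.8/√(1.8²+3.45²) = 0.4626.
Στ = 0 ⇒ T × 3.45 × 0.4626 = 971.9 ⇒ T = 971.9 / 1.596 = 609 N.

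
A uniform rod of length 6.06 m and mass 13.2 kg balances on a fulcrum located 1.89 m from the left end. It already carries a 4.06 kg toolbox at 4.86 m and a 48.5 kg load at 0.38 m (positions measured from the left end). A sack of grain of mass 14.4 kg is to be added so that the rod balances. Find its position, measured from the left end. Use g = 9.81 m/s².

Sum moments about the fulcrum (at 1.89 m from the left end) (the support reaction has zero arm there).
Beam weight: 13.2 × 9.81 = 129.5 N down at 3.03 m → arm 1.14 m, τ = 129.5 × 1.14 = 147.6 N·m clockwise.
Toolbox: 4.06 × 9.81 = 39.83 N down at 4.86 m → arm 2.97 m, τ = 39.83 × 2.97 = 118.3 N·m clockwise.
Load: 48.5 × 9.81 = 475.8 N down at 0.38 m → arm 1.51 m, τ = 475.8 × 1.51 = 718.5 N·m counterclockwise.
Net moment of existing loads = 452.6 N·m counterclockwise.
The sack of grain weighs 14.4 × 9.81 = 141.3 N and must supply an equal clockwise moment, so its lever arm about the fulcrum is 452.6 / 141.3 = 3.2 m.
That puts it at 1.89 + 3.2 = 5.09 m from the left end.

x ≈ 5.09 m from the left end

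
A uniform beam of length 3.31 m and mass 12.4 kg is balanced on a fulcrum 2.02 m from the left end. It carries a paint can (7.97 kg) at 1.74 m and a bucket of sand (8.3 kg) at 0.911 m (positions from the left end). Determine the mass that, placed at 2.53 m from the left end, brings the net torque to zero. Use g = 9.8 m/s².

Taking torques about the fulcrum (at 2.02 m from the left end):
Beam weight: 12.4 × 9.8 = 121.5 N down at 1.655 m → arm 0.365 m, τ = 121.5 × 0.365 = 44.35 N·m counterclockwise.
Paint can: 7.97 × 9.8 = 78.11 N down at 1.74 m → arm 0.28 m, τ = 78.11 × 0.28 = 21.87 N·m counterclockwise.
Bucket of sand: 8.3 × 9.8 = 81.34 N down at 0.911 m → arm 1.109 m, τ = 81.34 × 1.109 = 90.21 N·m counterclockwise.
Net moment of known loads = 156.4 N·m counterclockwise.
An unknown mass m at 2.53 m has arm 0.51 m; its moment is m·g·0.51 clockwise.
Setting net torque to zero: m × 9.8 × 0.51 = 156.4 → m = 156.4 / (9.8 × 0.51) = 31.3 kg.

m ≈ 31.3 kg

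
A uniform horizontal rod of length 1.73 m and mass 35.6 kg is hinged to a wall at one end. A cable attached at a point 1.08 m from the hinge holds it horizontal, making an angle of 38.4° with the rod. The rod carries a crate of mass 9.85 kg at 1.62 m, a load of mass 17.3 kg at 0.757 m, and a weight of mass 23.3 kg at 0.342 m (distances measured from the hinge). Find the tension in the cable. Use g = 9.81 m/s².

T ≈ 992 N

About the hinge:
Beam weight: 35.6 × 9.81 = 349.2 N down at 0.865 m → arm 0.865 m, τ = 349.2 × 0.865 = 302.1 N·m clockwise.
Crate: 9.85 × 9.81 = 96.63 N down at 1.62 m → arm 1.62 m, τ = 96.63 × 1.62 = 156.5 N·m clockwise.
Load: 17.3 × 9.81 = 169.7 N down at 0.757 m → arm 0.757 m, τ = 169.7 × 0.757 = 128.5 N·m clockwise.
Weight: 23.3 × 9.81 = 228.6 N down at 0.342 m → arm 0.342 m, τ = 228.6 × 0.342 = 78.18 N·m clockwise.
Total clockwise load moment = 665.3 N·m.
The cable tension T acts at 1.08 m; only its component perpendicular to the rod, T sinθ, produces torque. sin 38.4° = 0.6211.
Setting net torque to zero: T × 1.08 × 0.6211 = 665.3 → T = 665.3 / 0.6708 = 992 N.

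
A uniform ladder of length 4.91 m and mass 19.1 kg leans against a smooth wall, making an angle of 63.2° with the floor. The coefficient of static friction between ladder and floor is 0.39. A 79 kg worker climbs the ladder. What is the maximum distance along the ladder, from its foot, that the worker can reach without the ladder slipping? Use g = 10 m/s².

Choose the foot of the ladder as the axis so the floor normal and friction both act there and drop out.
Ladder weight 19.1×10 = 191 N acts at 2.455 m along the ladder; its horizontal arm is 2.455·cos63.2° = 1.107 m → τ = 211.4 N·m clockwise.
Worker weight 79×10 = 790 N at distance d → arm d·cos63.2° → τ = 790·d·0.4509 clockwise.
Wall normal N at the top has arm L sinθ = 4.383 m counterclockwise, so Στ = 0 gives N·4.383 = 211.4 + 356.2·d.
ΣFy = 0 ⇒ N_floor = 981 N, so the maximum friction is μ_s·N_floor = 0.39×981 = 382.6 N. ΣFx = 0 ⇒ N_wall = f, so at the slipping point N = 382.6 N.
Substituting: 382.6×4.383 = 211.4 + 356.2·d ⇒ d = (1677 − 211.4) / 356.2 = 4.11 m.

d ≈ 4.11 m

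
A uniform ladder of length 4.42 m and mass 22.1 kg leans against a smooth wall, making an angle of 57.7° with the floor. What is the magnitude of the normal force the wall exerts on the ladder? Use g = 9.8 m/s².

Sum moments about the foot of the ladder (the floor normal and friction both act there and drop out).
Ladder weight 22.1×9.8 = 216.6 N acts at 2.21 m along the ladder; its horizontal arm is 2.21·cos57.7° = 1.181 m → τ = 255.8 N·m clockwise.
Wall normal N acts horizontally at the top; its moment arm is the height L sinθ = 4.42·sin57.7° = 3.736 m, counterclockwise.
For rotational equilibrium, N × 3.736 = 255.8, so N = 68.5 N.

N_wall ≈ 68.5 N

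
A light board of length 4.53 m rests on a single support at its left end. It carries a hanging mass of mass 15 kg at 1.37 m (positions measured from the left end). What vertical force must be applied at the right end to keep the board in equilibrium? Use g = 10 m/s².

F ≈ 45.4 N

Sum moments about the left end (the unknown pivot reaction has zero arm there).
Hanging mass: 15 × 10 = 150 N down at 1.37 m → arm 1.37 m, τ = 150 × 1.37 = 205.5 N·m clockwise.
Net moment of the loads = 205.5 N·m clockwise.
The upward force F acts at the right end, arm 4.53 m, giving F × 4.53 counterclockwise.
For rotational equilibrium, F × 4.53 = 205.5, so F = 205.5 / 4.53 = 45.4 N.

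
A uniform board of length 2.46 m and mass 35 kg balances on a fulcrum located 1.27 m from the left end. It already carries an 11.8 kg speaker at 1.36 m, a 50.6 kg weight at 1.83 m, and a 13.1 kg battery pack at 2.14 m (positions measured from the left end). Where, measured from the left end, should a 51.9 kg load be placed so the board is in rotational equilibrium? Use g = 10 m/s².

Taking torques about the fulcrum (at 1.27 m from the left end):
Beam weight: 35 × 10 = 350 N down at 1.23 m → arm 0.04 m, τ = 350 × 0.04 = 14 N·m counterclockwise.
Speaker: 11.8 × 10 = 118 N down at 1.36 m → arm 0.09 m, τ = 118 × 0.09 = 10.62 N·m clockwise.
Weight: 50.6 × 10 = 506 N down at 1.83 m → arm 0.56 m, τ = 506 × 0.56 = 283.4 N·m clockwise.
Battery pack: 13.1 × 10 = 131 N down at 2.14 m → arm 0.87 m, τ = 131 × 0.87 = 114 N·m clockwise.
Net moment of existing loads = 394 N·m clockwise.
The load weighs 51.9 × 10 = 519 N and must supply an equal counterclockwise moment, so its lever arm about the fulcrum is 394 / 519 = 0.759 m.
That puts it at 1.27 − 0.759 = 0.511 m from the left end.

x ≈ 0.511 m from the left end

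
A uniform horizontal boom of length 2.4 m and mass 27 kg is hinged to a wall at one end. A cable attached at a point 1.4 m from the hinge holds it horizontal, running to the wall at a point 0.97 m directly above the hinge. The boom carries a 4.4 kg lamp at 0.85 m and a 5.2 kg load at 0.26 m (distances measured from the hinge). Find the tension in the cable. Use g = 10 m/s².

Sum moments about the hinge (the unknown hinge reaction has zero arm there).
Beam weight: 27 × 10 = 270 N down at 1.2 m → arm 1.2 m, τ = 270 × 1.2 = 324 N·m clockwise.
Lamp: 4.4 × 10 = 44 N down at 0.85 m → arm 0.85 m, τ = 44 × 0.85 = 37.4 N·m clockwise.
Load: 5.2 × 10 = 52 N down at 0.26 m → arm 0.26 m, τ = 52 × 0.26 = 13.52 N·m clockwise.
Total clockwise load moment = 374.9 N·m.
The cable tension T acts at 1.4 m; only its component perpendicular to the boom, T sinθ, produces torque. sinθ = h/√(h²+d²) = 0.97/√(0.97²+1.4²) = 0.5695.
Στ = 0 ⇒ T × 1.4 × 0.5695 = 374.9 ⇒ T = 374.9 / 0.7973 = 470 N.

T ≈ 470 N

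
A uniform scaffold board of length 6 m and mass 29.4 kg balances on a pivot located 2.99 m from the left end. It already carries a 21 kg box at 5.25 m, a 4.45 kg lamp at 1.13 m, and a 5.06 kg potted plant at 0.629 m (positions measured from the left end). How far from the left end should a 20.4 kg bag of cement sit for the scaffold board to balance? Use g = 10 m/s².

Take moments about the pivot (at 2.99 m from the left end).
Beam weight: 29.4 × 10 = 294 N down at 3 m → arm 0.01 m, τ = 294 × 0.01 = 2.94 N·m clockwise.
Box: 21 × 10 = 210 N down at 5.25 m → arm 2.26 m, τ = 210 × 2.26 = 474.6 N·m clockwise.
Lamp: 4.45 × 10 = 44.5 N down at 1.13 m → arm 1.86 m, τ = 44.5 × 1.86 = 82.77 N·m counterclockwise.
Potted plant: 5.06 × 10 = 50.6 N down at 0.629 m → arm 2.361 m, τ = 50.6 × 2.361 = 119.5 N·m counterclockwise.
Net moment of existing loads = 275.3 N·m clockwise.
The bag of cement weighs 20.4 × 10 = 204 N and must supply an equal counterclockwise moment, so its lever arm about the pivot is 275.3 / 204 = 1.35 m.
That puts it at 2.99 − 1.35 = 1.64 m from the left end.

x ≈ 1.64 m from the left end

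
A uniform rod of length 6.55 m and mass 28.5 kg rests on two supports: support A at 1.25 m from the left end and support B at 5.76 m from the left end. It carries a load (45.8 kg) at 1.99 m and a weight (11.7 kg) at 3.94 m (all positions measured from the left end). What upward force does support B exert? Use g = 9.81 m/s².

Take moments about support A.
Beam weight: 28.5 × 9.81 = 279.6 N down at 3.275 m → arm 2.025 m, τ = 279.6 × 2.025 = 566.2 N·m clockwise.
Load: 45.8 × 9.81 = 449.3 N down at 1.99 m → arm 0.74 m, τ = 449.3 × 0.74 = 332.5 N·m clockwise.
Weight: 11.7 × 9.81 = 114.8 N down at 3.94 m → arm 2.69 m, τ = 114.8 × 2.69 = 308.8 N·m clockwise.
Net load moment about support A = 1208 N·m clockwise.
Reaction R at support B is upward at 5.76 m, arm 4.51 m → moment R × 4.51 counterclockwise.
For rotational equilibrium, R × 4.51 = 1208, so R = 268 N.

R_B ≈ 268 N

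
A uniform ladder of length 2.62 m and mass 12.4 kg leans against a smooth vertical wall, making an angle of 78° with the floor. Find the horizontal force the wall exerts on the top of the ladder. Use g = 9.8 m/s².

N_wall ≈ 12.9 N

Taking torques about the foot of the ladder:
Ladder weight 12.4×9.8 = 121.5 N acts at 1.31 m along the ladder; its horizontal arm is 1.31·cos78° = 0.2724 m → τ = 33.1 N·m clockwise.
Wall normal N acts horizontally at the top; its moment arm is the height L sinθ = 2.62·sin78° = 2.563 m, counterclockwise.
Setting net torque to zero: N × 2.563 = 33.1 → N = 12.9 N.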